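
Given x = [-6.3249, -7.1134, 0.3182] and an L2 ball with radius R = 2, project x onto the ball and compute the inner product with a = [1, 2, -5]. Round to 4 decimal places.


Step 1: Compute ||x|| (intermediates to 6 decimals).
||x|| = sqrt((-6.3249)^2 + (-7.1134)^2 + 0.3182^2) = 9.523973
Step 2: Project.
Since ||x|| > R, scale = R/||x|| = 2/9.523973 = 0.209996, proj(x) = scale * x
proj(x) = [-1.328204, -1.493786, 0.066821]
Step 3: Dot product.
a^T * proj(x) = 1*(-1.328204) + 2*(-1.493786) - 5*0.066821 = -4.6499


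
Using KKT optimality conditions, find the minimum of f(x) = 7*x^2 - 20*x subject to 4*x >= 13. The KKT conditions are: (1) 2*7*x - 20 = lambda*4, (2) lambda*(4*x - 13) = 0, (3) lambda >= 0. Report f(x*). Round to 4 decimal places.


Step 1: Try lambda = 0 (constraint inactive).
x_unc = 20/(2*7) = 1.4286
Check: 4*1.4286 = 5.7144 < 13 -- violated!
Step 2: Constraint must be active: 4*x = 13
x* = 13/4 = 3.25
lambda = (2*7*3.25 - 20)/4 = 6.375
Step 3: Compute optimal value.
f(x*) = 7*3.25^2 - 20*3.25 = 8.9375


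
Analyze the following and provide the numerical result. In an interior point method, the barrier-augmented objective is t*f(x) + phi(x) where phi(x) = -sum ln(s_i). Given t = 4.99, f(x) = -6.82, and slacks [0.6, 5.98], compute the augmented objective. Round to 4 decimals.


Step 1: Compute log-barrier.
ln values: [-0.5108, 1.7884]
phi = -(-0.5108 + 1.7884) = -1.2776
Step 2: Compute augmented objective.
t*f(x) = 4.99*-6.82 = -34.0318
Total = -34.0318 - 1.2776 = -35.3094


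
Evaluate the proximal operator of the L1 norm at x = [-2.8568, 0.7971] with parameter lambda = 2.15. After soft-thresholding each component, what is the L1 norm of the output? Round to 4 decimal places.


Soft-thresholding with lambda = 2.15:
prox(-2.8568) = sign(-2.8568)*max(|-2.8568| - 2.15, 0) = -0.7068
prox(0.7971) = sign(0.7971)*max(|0.7971| - 2.15, 0) = 0.0
prox(x) = [-0.7068, 0.0]
||prox(x)||_1 = 0.7068 + 0.0 = 0.7068


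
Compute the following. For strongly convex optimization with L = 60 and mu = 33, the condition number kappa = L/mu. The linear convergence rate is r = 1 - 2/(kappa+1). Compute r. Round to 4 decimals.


Step 1: Compute the condition number.
kappa = L/mu = 60/33 = 1.8182
Step 2: Compute the convergence rate.
r = 1 - 2/(kappa + 1) = 1 - 2*mu/(L + mu) = (L - mu)/(L + mu) = 27/93 = 0.2903


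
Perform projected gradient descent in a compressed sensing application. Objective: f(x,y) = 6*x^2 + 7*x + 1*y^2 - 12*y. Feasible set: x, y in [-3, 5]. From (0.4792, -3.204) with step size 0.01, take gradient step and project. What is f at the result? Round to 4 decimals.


Step 1: Compute gradient at (0.4792, -3.204).
grad_x = 2*6*0.4792 + 7 = 12.7504
grad_y = 2*1*-3.204 - 12 = -18.408
Step 2: Gradient step.
x_raw = 0.4792 - 0.01*12.7504 = 0.3517
y_raw = -3.204 - 0.01*-18.408 = -3.0199
Step 3: Project onto [-3, 5].
x_proj = clip(0.3517) = 0.3517
y_proj = clip(-3.0199) = -3.0
Step 4: Evaluate f.
f(0.3517, -3.0) = 48.204


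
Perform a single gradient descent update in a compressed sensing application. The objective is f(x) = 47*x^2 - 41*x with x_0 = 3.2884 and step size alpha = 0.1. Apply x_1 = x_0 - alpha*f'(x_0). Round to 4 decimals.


We compute the gradient at x_0 and apply the update.
f'(x) = 94*x - 41
f'(3.2884) = 94*3.2884 - 41 = 268.1096
x_1 = 3.2884 - 0.1*268.1096 = -23.5226


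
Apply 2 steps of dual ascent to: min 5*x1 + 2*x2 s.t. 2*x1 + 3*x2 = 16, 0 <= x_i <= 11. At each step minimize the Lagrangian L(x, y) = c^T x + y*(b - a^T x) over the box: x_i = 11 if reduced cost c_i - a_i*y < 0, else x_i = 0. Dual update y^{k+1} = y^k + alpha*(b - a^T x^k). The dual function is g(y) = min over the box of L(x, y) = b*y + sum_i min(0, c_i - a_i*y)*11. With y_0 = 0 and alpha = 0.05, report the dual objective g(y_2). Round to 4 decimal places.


Dual ascent for LP: min 5*x1 + 2*x2, 2*x1 + 3*x2 = 16, 0 <= x_i <= 11
Step 1: y^k = 0.0, reduced costs: (5.0, 2.0)
  x^k = (0.0, 0.0), subgradient = b - a^T x = 16.0
  y^{k+1} = 0.0 + 0.05*16.0 = 0.8
Step 2: y^k = 0.8, reduced costs: (3.4, -0.4)
  x^k = (0.0, 11.0), subgradient = b - a^T x = -17.0
  y^{k+1} = 0.8 + 0.05*-17.0 = -0.05
Dual objective at y_2 = -0.05: reduced costs (5.1, 2.15), box minimizer x = (0.0, 0.0)
g(y_2) = b*y + (c1 - a1*y)*x1 + (c2 - a2*y)*x2 = 16*(-0.05) + 5.1*0.0 + 2.15*0.0 = -0.8 + 0.0 + 0.0 = -0.8


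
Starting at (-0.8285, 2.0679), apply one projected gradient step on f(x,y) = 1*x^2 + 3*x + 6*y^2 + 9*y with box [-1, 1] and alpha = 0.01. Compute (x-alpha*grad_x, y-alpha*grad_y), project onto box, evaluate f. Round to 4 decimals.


Step 1: Compute gradient at (-0.8285, 2.0679).
grad_x = 2*1*-0.8285 + 3 = 1.343
grad_y = 2*6*2.0679 + 9 = 33.8148
Step 2: Gradient step.
x_raw = -0.8285 - 0.01*1.343 = -0.8419
y_raw = 2.0679 - 0.01*33.8148 = 1.7298
Step 3: Project onto [-1, 1].
x_proj = clip(-0.8419) = -0.8419
y_proj = clip(1.7298) = 1.0
Step 4: Evaluate f.
f(-0.8419, 1.0) = 13.1831


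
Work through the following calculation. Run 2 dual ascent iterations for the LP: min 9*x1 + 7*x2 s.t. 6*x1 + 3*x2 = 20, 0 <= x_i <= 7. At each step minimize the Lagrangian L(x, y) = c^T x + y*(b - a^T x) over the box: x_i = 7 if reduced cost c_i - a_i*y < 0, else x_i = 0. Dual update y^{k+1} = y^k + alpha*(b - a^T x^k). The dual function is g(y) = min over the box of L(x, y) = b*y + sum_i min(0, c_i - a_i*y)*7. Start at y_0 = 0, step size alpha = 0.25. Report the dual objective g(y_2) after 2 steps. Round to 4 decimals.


Dual ascent for LP: min 9*x1 + 7*x2, 6*x1 + 3*x2 = 20, 0 <= x_i <= 7
Step 1: y^k = 0.0, reduced costs: (9.0, 7.0)
  x^k = (0.0, 0.0), subgradient = b - a^T x = 20.0
  y^{k+1} = 0.0 + 0.25*20.0 = 5.0
Step 2: y^k = 5.0, reduced costs: (-21.0, -8.0)
  x^k = (7.0, 7.0), subgradient = b - a^T x = -43.0
  y^{k+1} = 5.0 + 0.25*-43.0 = -5.75
Dual objective at y_2 = -5.75: reduced costs (43.5, 24.25), box minimizer x = (0.0, 0.0)
g(y_2) = b*y + (c1 - a1*y)*x1 + (c2 - a2*y)*x2 = 20*(-5.75) + 43.5*0.0 + 24.25*0.0 = -115.0 + 0.0 + 0.0 = -115.0


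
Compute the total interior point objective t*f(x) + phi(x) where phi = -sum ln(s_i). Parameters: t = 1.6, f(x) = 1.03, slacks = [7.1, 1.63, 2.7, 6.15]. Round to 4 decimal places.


Step 1: Compute log-barrier.
ln values: [1.9601, 0.4886, 0.9933, 1.8165]
phi = -(1.9601 + 0.4886 + 0.9933 + 1.8165) = -5.2584
Step 2: Compute augmented objective.
t*f(x) = 1.6*1.03 = 1.648
Total = 1.648 - 5.2584 = -3.6104


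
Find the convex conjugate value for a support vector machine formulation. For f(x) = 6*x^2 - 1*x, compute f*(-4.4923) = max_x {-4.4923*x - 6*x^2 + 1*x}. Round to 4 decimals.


f*(y) = sup_x {y*x - a*x^2 - b*x} = sup_x {(y-b)*x - a*x^2}
FOC: (y - b) - 2a*x = 0 => x* = (y - b)/(2a)
x* = (-4.4923 + 1)/(2*6) = -0.291
f*(-4.4923) = (y-b)^2/(4a) = (-4.4923 + 1)^2/(4*6)
= 12.1962/24 = 0.5082


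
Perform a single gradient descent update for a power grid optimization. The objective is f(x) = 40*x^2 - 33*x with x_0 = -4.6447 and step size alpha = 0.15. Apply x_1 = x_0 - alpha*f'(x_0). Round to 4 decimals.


We compute the gradient at x_0 and apply the update.
f'(x) = 80*x - 33
f'(-4.6447) = 80*-4.6447 - 33 = -404.576
x_1 = -4.6447 - 0.15*-404.576 = 56.0417


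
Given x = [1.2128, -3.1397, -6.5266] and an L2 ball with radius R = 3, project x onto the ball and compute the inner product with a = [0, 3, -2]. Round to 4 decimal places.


Step 1: Compute ||x|| (intermediates to 6 decimals).
||x|| = sqrt(1.2128^2 + (-3.1397)^2 + (-6.5266)^2) = 7.343372
Step 2: Project.
Since ||x|| > R, scale = R/||x|| = 3/7.343372 = 0.408532, proj(x) = scale * x
proj(x) = [0.495468, -1.282668, -2.666325]
Step 3: Dot product.
a^T * proj(x) = 0*0.495468 + 3*(-1.282668) - 2*(-2.666325) = 1.4846


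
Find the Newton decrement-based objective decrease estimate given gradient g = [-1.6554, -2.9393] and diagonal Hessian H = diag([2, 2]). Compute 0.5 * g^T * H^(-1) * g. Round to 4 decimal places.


Step 1: H is diagonal, so H^(-1) * g = [-0.8277, -1.4697].
Step 2: g^T H^(-1) g = sum_i g_i^2 / H_ii
  = (-1.6554)^2/2 + (-2.9393)^2/2
  = 1.3702 + 4.3197 = 5.6899
Step 3: Objective decrease = 0.5 * g^T H^(-1) g = 2.845


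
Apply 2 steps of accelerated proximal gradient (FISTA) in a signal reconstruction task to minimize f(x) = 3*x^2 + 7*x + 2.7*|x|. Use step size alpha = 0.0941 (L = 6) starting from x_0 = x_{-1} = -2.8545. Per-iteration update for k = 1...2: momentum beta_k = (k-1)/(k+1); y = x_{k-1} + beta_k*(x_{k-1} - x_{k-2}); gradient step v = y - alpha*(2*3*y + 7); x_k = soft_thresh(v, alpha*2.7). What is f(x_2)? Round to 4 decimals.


FISTA on f(x) = 3*x^2 + 7*x + 2.7*|x|
L = 6, alpha = 0.0941
Iteration 1: beta = 0.0, y = -2.8545 + 0.0*(-2.8545 + 2.8545) = -2.8545
  grad(y) = -10.127, v = y - alpha*grad = -1.9015
  prox(v) = soft_thresh(-1.9015, 0.2541) = -1.6475
Iteration 2: beta = 0.3333, y = -1.6475 + 0.3333*(-1.6475 + 2.8545) = -1.2451
  grad(y) = -0.4708, v = y - alpha*grad = -1.2008
  prox(v) = soft_thresh(-1.2008, 0.2541) = -0.9468
f(x_2) = 3*(-0.9468)^2 + 7*(-0.9468) + 2.7*|-0.9468| = -1.382


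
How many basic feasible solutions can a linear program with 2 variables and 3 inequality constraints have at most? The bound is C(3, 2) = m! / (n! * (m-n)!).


Each vertex corresponds to some choice of n active constraints out of m, so the number of vertices is at most C(m, n) = m! / (n!(m-n)!).
m = 3, n = 2
Numerator: 3 * 2
Denominator: 2! = 2
C(3, 2) = 3


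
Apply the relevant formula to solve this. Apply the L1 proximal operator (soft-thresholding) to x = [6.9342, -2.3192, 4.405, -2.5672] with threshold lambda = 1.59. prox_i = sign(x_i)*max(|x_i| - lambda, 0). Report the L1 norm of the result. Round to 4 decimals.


Soft-thresholding with lambda = 1.59:
prox(6.9342) = sign(6.9342)*max(|6.9342| - 1.59, 0) = 5.3442
prox(-2.3192) = sign(-2.3192)*max(|-2.3192| - 1.59, 0) = -0.7292
prox(4.405) = sign(4.405)*max(|4.405| - 1.59, 0) = 2.815
prox(-2.5672) = sign(-2.5672)*max(|-2.5672| - 1.59, 0) = -0.9772
prox(x) = [5.3442, -0.7292, 2.815, -0.9772]
||prox(x)||_1 = 5.3442 + 0.7292 + 2.815 + 0.9772 = 9.8656


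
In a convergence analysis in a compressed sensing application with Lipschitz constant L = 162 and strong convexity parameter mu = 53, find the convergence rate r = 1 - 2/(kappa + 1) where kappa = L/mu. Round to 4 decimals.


Step 1: Compute the condition number.
kappa = L/mu = 162/53 = 3.0566
Step 2: Compute the convergence rate.
r = 1 - 2/(kappa + 1) = 1 - 2*mu/(L + mu) = (L - mu)/(L + mu) = 109/215 = 0.507


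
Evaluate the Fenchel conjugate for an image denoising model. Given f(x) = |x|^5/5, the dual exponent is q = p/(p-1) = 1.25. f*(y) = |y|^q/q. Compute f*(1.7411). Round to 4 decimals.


The conjugate exponent q satisfies 1/p + 1/q = 1.
p = 5, so q = 5/(5 - 1) = 1.25
|y|^q = 1.7411^1.25 = 2.0
f*(1.7411) = 2.0 / 1.25 = 1.6


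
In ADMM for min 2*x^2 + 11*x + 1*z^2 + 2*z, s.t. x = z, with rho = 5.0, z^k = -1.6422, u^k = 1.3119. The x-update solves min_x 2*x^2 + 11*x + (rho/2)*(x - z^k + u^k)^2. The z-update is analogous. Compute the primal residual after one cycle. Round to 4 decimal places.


ADMM iteration with rho = 5.0, z^k = -1.6422, u^k = 1.3119
Step 1: x-update.
Minimize 2*x^2 + 11*x + (5.0/2)*(x + 1.6422 + 1.3119)^2
FOC: (2*2 + 5.0)*x = -11 + 5.0*(-1.6422 - 1.3119)
x^{k+1} = -2.8634
Step 2: z-update.
Minimize 1*z^2 + 2*z + (5.0/2)*(-2.8634 - z + 1.3119)^2
FOC: (2*1 + 5.0)*z = -2 + 5.0*(-2.8634 + 1.3119)
z^{k+1} = -1.3939
Step 3: u-update.
u^{k+1} = 1.3119 - 2.8634 + 1.3939 = -0.1576
Step 4: Primal residual = |-2.8634 + 1.3939| = 1.4695


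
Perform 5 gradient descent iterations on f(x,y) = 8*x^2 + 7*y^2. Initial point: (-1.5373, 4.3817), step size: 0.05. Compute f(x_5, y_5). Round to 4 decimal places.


Gradient descent on f(x,y) = 8*x^2 + 7*y^2.
Starting point: (-1.5373, 4.3817), alpha = 0.05
Step 1: grad_x = 2*8*-1.5373 = -24.5968, grad_y = 2*7*4.3817 = 61.3438
  x_1 = -1.5373 - 0.05*-24.5968 = -0.3075
  y_1 = 4.3817 - 0.05*61.3438 = 1.3145
Step 2: grad_x = 2*8*-0.3075 = -4.9194, grad_y = 2*7*1.3145 = 18.4031
  x_2 = -0.3075 - 0.05*-4.9194 = -0.0615
  y_2 = 1.3145 - 0.05*18.4031 = 0.3944
Step 3: grad_x = 2*8*-0.0615 = -0.9839, grad_y = 2*7*0.3944 = 5.5209
  x_3 = -0.0615 - 0.05*-0.9839 = -0.0123
  y_3 = 0.3944 - 0.05*5.5209 = 0.1183
Step 4: grad_x = 2*8*-0.0123 = -0.1968, grad_y = 2*7*0.1183 = 1.6563
  x_4 = -0.0123 - 0.05*-0.1968 = -0.0025
  y_4 = 0.1183 - 0.05*1.6563 = 0.0355
Step 5: grad_x = 2*8*-0.0025 = -0.0394, grad_y = 2*7*0.0355 = 0.4969
  x_5 = -0.0025 - 0.05*-0.0394 = -0.0005
  y_5 = 0.0355 - 0.05*0.4969 = 0.0106
f(-0.0005, 0.0106) = 8*(-0.0005)^2 + 7*0.0106^2 = 0.0008


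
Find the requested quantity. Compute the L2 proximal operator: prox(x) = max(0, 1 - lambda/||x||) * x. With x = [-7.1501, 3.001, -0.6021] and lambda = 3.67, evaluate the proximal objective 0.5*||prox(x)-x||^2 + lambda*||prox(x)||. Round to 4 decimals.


Step 1: Compute ||x||.
||x|| = 7.7777
Step 2: Compute scaling factor.
scale = max(0, 1 - 3.67/7.7777) = 0.5281
Step 3: prox(x) = [-3.7762, 1.5849, -0.318]
||prox(x)|| = 4.1077
Step 4: Proximal objective.
0.5*||prox-x||^2 = 6.7345
lambda*||prox|| = 15.0753
Total = 21.8097


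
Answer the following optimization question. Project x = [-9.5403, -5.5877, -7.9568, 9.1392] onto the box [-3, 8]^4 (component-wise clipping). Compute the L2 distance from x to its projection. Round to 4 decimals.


Project each component onto [-3, 8].
clip(-9.5403) = -3.0, clip(-5.5877) = -3.0, clip(-7.9568) = -3.0, clip(9.1392) = 8.0
Projection = [-3.0, -3.0, -3.0, 8.0]
Squared diffs: [42.7755, 6.6962, 24.5699, 1.2978]
Distance = sqrt(75.3394) = 8.6798


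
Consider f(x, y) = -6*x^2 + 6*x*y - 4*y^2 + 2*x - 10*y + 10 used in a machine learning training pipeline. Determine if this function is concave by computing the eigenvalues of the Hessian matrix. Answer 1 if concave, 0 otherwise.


The Hessian of f(x,y) = -6*x^2 + 6*x*y - 4*y^2 + 2*x - 10*y + 10 is:
H = [[-12, 6], [6, -8]]
Trace = -12 - 8 = -20
Determinant = -12*-8 - (6)^2 = 60
Discriminant = (-20)^2 - 4*60 = 160.0
Eigenvalues: lambda_1 = -16.3246, lambda_2 = -3.6754
The function is concave.

1


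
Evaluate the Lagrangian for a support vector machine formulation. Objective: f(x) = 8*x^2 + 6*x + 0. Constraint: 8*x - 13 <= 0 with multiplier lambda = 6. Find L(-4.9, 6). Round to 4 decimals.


Step 1: Evaluate f(x).
f(-4.9) = 8*(-4.9)^2 + 6*(-4.9) + 0 = 162.68
Step 2: Evaluate g(x).
g(-4.9) = 8*-4.9 - 13 = -52.2
Step 3: Compute Lagrangian.
L = 162.68 + 6*-52.2 = -150.52


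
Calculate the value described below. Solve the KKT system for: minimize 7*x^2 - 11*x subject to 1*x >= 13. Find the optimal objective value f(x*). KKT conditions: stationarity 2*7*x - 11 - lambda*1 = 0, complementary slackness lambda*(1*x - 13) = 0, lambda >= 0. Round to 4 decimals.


Step 1: Try lambda = 0 (constraint inactive).
x_unc = 11/(2*7) = 0.7857
Check: 1*0.7857 = 0.7857 < 13 -- violated!
Step 2: Constraint must be active: 1*x = 13
x* = 13/1 = 13.0
lambda = (2*7*13.0 - 11)/1 = 171.0
Step 3: Compute optimal value.
f(x*) = 7*13.0^2 - 11*13.0 = 1040.0


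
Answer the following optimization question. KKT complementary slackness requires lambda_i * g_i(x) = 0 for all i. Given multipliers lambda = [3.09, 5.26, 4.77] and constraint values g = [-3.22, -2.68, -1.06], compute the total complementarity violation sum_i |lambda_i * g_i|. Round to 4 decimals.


KKT complementary slackness check:
lambda_1 * g_1 = 3.09 * -3.22 = -9.9498
lambda_2 * g_2 = 5.26 * -2.68 = -14.0968
lambda_3 * g_3 = 4.77 * -1.06 = -5.0562
Total violation = 9.9498 + 14.0968 + 5.0562 = 29.1028


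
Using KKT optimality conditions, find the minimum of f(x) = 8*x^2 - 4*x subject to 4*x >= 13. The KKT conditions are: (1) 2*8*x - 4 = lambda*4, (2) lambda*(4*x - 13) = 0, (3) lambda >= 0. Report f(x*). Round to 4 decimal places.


Step 1: Try lambda = 0 (constraint inactive).
x_unc = 4/(2*8) = 0.25
Check: 4*0.25 = 1.0 < 13 -- violated!
Step 2: Constraint must be active: 4*x = 13
x* = 13/4 = 3.25
lambda = (2*8*3.25 - 4)/4 = 12.0
Step 3: Compute optimal value.
f(x*) = 8*3.25^2 - 4*3.25 = 71.5


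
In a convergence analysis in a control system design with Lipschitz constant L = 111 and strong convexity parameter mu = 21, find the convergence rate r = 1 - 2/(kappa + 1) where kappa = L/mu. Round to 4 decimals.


Step 1: Compute the condition number.
kappa = L/mu = 111/21 = 5.2857
Step 2: Compute the convergence rate.
r = 1 - 2/(kappa + 1) = 1 - 2*mu/(L + mu) = (L - mu)/(L + mu) = 90/132 = 0.6818


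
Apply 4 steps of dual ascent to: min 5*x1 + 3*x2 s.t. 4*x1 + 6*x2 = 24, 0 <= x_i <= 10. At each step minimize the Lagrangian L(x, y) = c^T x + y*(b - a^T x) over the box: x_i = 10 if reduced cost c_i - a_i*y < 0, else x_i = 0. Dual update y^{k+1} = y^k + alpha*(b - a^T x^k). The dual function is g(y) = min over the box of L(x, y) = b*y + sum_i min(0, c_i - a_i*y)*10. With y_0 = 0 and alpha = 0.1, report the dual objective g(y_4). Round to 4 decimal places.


Dual ascent for LP: min 5*x1 + 3*x2, 4*x1 + 6*x2 = 24, 0 <= x_i <= 10
Step 1: y^k = 0.0, reduced costs: (5.0, 3.0)
  x^k = (0.0, 0.0), subgradient = b - a^T x = 24.0
  y^{k+1} = 0.0 + 0.1*24.0 = 2.4
Step 2: y^k = 2.4, reduced costs: (-4.6, -11.4)
  x^k = (10.0, 10.0), subgradient = b - a^T x = -76.0
  y^{k+1} = 2.4 + 0.1*-76.0 = -5.2
Step 3: y^k = -5.2, reduced costs: (25.8, 34.2)
  x^k = (0.0, 0.0), subgradient = b - a^T x = 24.0
  y^{k+1} = -5.2 + 0.1*24.0 = -2.8
Step 4: y^k = -2.8, reduced costs: (16.2, 19.8)
  x^k = (0.0, 0.0), subgradient = b - a^T x = 24.0
  y^{k+1} = -2.8 + 0.1*24.0 = -0.4
Dual objective at y_4 = -0.4: reduced costs (6.6, 5.4), box minimizer x = (0.0, 0.0)
g(y_4) = b*y + (c1 - a1*y)*x1 + (c2 - a2*y)*x2 = 24*(-0.4) + 6.6*0.0 + 5.4*0.0 = -9.6 + 0.0 + 0.0 = -9.6


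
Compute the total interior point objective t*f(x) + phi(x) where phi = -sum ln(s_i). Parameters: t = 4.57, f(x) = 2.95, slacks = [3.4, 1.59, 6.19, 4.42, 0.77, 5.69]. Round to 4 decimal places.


Step 1: Compute log-barrier.
ln values: [1.2238, 0.4637, 1.8229, 1.4861, -0.2614, 1.7387]
phi = -(1.2238 + 0.4637 + 1.8229 + 1.4861 - 0.2614 + 1.7387) = -6.4739
Step 2: Compute augmented objective.
t*f(x) = 4.57*2.95 = 13.4815
Total = 13.4815 - 6.4739 = 7.0076


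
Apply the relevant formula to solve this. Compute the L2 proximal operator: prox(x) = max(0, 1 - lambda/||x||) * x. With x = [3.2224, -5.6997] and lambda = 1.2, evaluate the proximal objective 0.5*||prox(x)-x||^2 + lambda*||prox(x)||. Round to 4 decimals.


Step 1: Compute ||x||.
||x|| = 6.5476
Step 2: Compute scaling factor.
scale = max(0, 1 - 1.2/6.5476) = 0.8167
Step 3: prox(x) = [2.6318, -4.6551]
||prox(x)|| = 5.3476
Step 4: Proximal objective.
0.5*||prox-x||^2 = 0.72
lambda*||prox|| = 6.4171
Total = 7.1371


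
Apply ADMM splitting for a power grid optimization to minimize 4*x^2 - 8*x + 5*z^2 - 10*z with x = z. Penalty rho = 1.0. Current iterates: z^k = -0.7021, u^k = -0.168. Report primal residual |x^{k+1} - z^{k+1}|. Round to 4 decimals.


ADMM iteration with rho = 1.0, z^k = -0.7021, u^k = -0.168
Step 1: x-update.
Minimize 4*x^2 - 8*x + (1.0/2)*(x + 0.7021 - 0.168)^2
FOC: (2*4 + 1.0)*x = 8 + 1.0*(-0.7021 + 0.168)
x^{k+1} = 0.8295
Step 2: z-update.
Minimize 5*z^2 - 10*z + (1.0/2)*(0.8295 - z - 0.168)^2
FOC: (2*5 + 1.0)*z = 10 + 1.0*(0.8295 - 0.168)
z^{k+1} = 0.9692
Step 3: u-update.
u^{k+1} = -0.168 + 0.8295 - 0.9692 = -0.3077
Step 4: Primal residual = |0.8295 - 0.9692| = 0.1397


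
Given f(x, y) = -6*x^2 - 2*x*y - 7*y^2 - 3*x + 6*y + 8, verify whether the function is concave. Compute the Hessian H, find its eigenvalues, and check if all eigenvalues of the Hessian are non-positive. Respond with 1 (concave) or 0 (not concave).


The Hessian of f(x,y) = -6*x^2 - 2*x*y - 7*y^2 - 3*x + 6*y + 8 is:
H = [[-12, -2], [-2, -14]]
Trace = -12 - 14 = -26
Determinant = -12*-14 - (-2)^2 = 164
Discriminant = (-26)^2 - 4*164 = 20.0
Eigenvalues: lambda_1 = -15.2361, lambda_2 = -10.7639
The function is concave.

1


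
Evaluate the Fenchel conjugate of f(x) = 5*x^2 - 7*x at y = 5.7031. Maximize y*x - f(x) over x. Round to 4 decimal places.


f*(y) = sup_x {y*x - a*x^2 - b*x} = sup_x {(y-b)*x - a*x^2}
FOC: (y - b) - 2a*x = 0 => x* = (y - b)/(2a)
x* = (5.7031 + 7)/(2*5) = 1.2703
f*(5.7031) = (y-b)^2/(4a) = (5.7031 + 7)^2/(4*5)
= 161.3687/20 = 8.0684


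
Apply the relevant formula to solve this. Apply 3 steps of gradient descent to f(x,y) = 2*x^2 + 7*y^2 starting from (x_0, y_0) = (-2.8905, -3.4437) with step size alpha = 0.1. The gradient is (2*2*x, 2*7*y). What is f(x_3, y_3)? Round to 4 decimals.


Gradient descent on f(x,y) = 2*x^2 + 7*y^2.
Starting point: (-2.8905, -3.4437), alpha = 0.1
Step 1: grad_x = 2*2*-2.8905 = -11.562, grad_y = 2*7*-3.4437 = -48.2118
  x_1 = -2.8905 - 0.1*-11.562 = -1.7343
  y_1 = -3.4437 - 0.1*-48.2118 = 1.3775
Step 2: grad_x = 2*2*-1.7343 = -6.9372, grad_y = 2*7*1.3775 = 19.2847
  x_2 = -1.7343 - 0.1*-6.9372 = -1.0406
  y_2 = 1.3775 - 0.1*19.2847 = -0.551
Step 3: grad_x = 2*2*-1.0406 = -4.1623, grad_y = 2*7*-0.551 = -7.7139
  x_3 = -1.0406 - 0.1*-4.1623 = -0.6243
  y_3 = -0.551 - 0.1*-7.7139 = 0.2204
f(-0.6243, 0.2204) = 2*(-0.6243)^2 + 7*0.2204^2 = 1.1196


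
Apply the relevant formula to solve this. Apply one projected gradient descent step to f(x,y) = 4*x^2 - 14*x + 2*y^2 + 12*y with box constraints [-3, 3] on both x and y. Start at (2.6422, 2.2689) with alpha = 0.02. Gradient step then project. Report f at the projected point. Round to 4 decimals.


Step 1: Compute gradient at (2.6422, 2.2689).
grad_x = 2*4*2.6422 - 14 = 7.1376
grad_y = 2*2*2.2689 + 12 = 21.0756
Step 2: Gradient step.
x_raw = 2.6422 - 0.02*7.1376 = 2.4994
y_raw = 2.2689 - 0.02*21.0756 = 1.8474
Step 3: Project onto [-3, 3].
x_proj = clip(2.4994) = 2.4994
y_proj = clip(1.8474) = 1.8474
Step 4: Evaluate f.
f(2.4994, 1.8474) = 18.991


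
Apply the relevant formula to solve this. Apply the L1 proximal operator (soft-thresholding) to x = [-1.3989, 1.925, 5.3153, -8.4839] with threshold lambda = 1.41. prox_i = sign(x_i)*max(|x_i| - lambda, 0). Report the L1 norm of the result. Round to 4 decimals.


Soft-thresholding with lambda = 1.41:
prox(-1.3989) = sign(-1.3989)*max(|-1.3989| - 1.41, 0) = 0.0
prox(1.925) = sign(1.925)*max(|1.925| - 1.41, 0) = 0.515
prox(5.3153) = sign(5.3153)*max(|5.3153| - 1.41, 0) = 3.9053
prox(-8.4839) = sign(-8.4839)*max(|-8.4839| - 1.41, 0) = -7.0739
prox(x) = [0.0, 0.515, 3.9053, -7.0739]
||prox(x)||_1 = 0.0 + 0.515 + 3.9053 + 7.0739 = 11.4942


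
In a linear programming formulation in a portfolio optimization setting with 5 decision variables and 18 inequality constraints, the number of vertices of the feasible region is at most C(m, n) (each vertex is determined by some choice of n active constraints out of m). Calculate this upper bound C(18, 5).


Each vertex corresponds to some choice of n active constraints out of m, so the number of vertices is at most C(m, n) = m! / (n!(m-n)!).
m = 18, n = 5
Numerator: 18 * 17 * 16 * 15 * 14
Denominator: 5! = 120
C(18, 5) = 8568


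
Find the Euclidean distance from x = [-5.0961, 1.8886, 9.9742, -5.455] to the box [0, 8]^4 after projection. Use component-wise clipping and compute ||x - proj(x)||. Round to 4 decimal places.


Project each component onto [0, 8].
clip(-5.0961) = 0.0, clip(1.8886) = 1.8886, clip(9.9742) = 8.0, clip(-5.455) = 0.0
Projection = [0.0, 1.8886, 8.0, 0.0]
Squared diffs: [25.9702, 0.0, 3.8975, 29.757]
Distance = sqrt(59.6247) = 7.7217


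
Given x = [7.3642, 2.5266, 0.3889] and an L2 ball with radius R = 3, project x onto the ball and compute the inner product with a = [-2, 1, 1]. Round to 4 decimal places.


Step 1: Compute ||x|| (intermediates to 6 decimals).
||x|| = sqrt(7.3642^2 + 2.5266^2 + 0.3889^2) = 7.79528
Step 2: Project.
Since ||x|| > R, scale = R/||x|| = 3/7.79528 = 0.384848, proj(x) = scale * x
proj(x) = [2.834098, 0.972357, 0.149667]
Step 3: Dot product.
a^T * proj(x) = -2*2.834098 + 1*0.972357 + 1*0.149667 = -4.5462


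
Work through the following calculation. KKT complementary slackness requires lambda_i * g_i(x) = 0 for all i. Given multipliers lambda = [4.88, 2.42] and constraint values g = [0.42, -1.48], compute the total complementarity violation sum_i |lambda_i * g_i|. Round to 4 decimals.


KKT complementary slackness check:
lambda_1 * g_1 = 4.88 * 0.42 = 2.0496
lambda_2 * g_2 = 2.42 * -1.48 = -3.5816
Total violation = 2.0496 + 3.5816 = 5.6312


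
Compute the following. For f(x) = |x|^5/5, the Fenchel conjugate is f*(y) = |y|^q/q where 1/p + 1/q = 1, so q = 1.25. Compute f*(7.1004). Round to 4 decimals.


The conjugate exponent q satisfies 1/p + 1/q = 1.
p = 5, so q = 5/(5 - 1) = 1.25
|y|^q = 7.1004^1.25 = 11.5905
f*(7.1004) = 11.5905 / 1.25 = 9.2724


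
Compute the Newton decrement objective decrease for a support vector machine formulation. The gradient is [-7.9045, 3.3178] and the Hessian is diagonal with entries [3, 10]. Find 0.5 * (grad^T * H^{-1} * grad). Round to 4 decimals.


Step 1: H is diagonal, so H^(-1) * g = [-2.6348, 0.3318].
Step 2: g^T H^(-1) g = sum_i g_i^2 / H_ii
  = (-7.9045)^2/3 + (3.3178)^2/10
  = 20.827 + 1.1008 = 21.9278
Step 3: Objective decrease = 0.5 * g^T H^(-1) g = 10.9639


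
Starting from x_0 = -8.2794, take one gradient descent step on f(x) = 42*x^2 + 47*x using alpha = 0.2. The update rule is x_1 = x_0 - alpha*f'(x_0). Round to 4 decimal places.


We compute the gradient at x_0 and apply the update.
f'(x) = 84*x + 47
f'(-8.2794) = 84*-8.2794 + 47 = -648.4696
x_1 = -8.2794 - 0.2*-648.4696 = 121.4145


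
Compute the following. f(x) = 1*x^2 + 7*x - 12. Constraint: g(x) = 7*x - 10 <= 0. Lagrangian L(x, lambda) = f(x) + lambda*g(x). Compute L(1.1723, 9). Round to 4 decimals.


Step 1: Evaluate f(x).
f(1.1723) = 1*1.1723^2 + 7*1.1723 - 12 = -2.4196
Step 2: Evaluate g(x).
g(1.1723) = 7*1.1723 - 10 = -1.7939
Step 3: Compute Lagrangian.
L = -2.4196 + 9*-1.7939 = -18.5647


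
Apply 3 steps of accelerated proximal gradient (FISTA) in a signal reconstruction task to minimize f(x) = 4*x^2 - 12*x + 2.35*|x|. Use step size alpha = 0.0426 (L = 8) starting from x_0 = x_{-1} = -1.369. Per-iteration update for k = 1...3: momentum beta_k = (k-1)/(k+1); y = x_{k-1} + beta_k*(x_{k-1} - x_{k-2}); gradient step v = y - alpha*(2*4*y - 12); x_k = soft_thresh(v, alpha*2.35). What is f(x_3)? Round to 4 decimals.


FISTA on f(x) = 4*x^2 - 12*x + 2.35*|x|
L = 8, alpha = 0.0426
Iteration 1: beta = 0.0, y = -1.369 + 0.0*(-1.369 + 1.369) = -1.369
  grad(y) = -22.952, v = y - alpha*grad = -0.3912
  prox(v) = soft_thresh(-0.3912, 0.1001) = -0.2911
Iteration 2: beta = 0.3333, y = -0.2911 + 0.3333*(-0.2911 + 1.369) = 0.0682
  grad(y) = -11.4548, v = y - alpha*grad = 0.5561
  prox(v) = soft_thresh(0.5561, 0.1001) = 0.456
Iteration 3: beta = 0.5, y = 0.456 + 0.5*(0.456 + 0.2911) = 0.8296
  grad(y) = -5.3633, v = y - alpha*grad = 1.0581
  prox(v) = soft_thresh(1.0581, 0.1001) = 0.958
f(x_3) = 4*0.958^2 - 12*0.958 + 2.35*|0.958| = -5.5736


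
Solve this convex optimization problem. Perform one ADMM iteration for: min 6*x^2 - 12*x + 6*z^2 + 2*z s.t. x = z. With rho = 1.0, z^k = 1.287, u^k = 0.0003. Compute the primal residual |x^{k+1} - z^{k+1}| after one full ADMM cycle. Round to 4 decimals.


ADMM iteration with rho = 1.0, z^k = 1.287, u^k = 0.0003
Step 1: x-update.
Minimize 6*x^2 - 12*x + (1.0/2)*(x - 1.287 + 0.0003)^2
FOC: (2*6 + 1.0)*x = 12 + 1.0*(1.287 - 0.0003)
x^{k+1} = 1.0221
Step 2: z-update.
Minimize 6*z^2 + 2*z + (1.0/2)*(1.0221 - z + 0.0003)^2
FOC: (2*6 + 1.0)*z = -2 + 1.0*(1.0221 + 0.0003)
z^{k+1} = -0.0752
Step 3: u-update.
u^{k+1} = 0.0003 + 1.0221 + 0.0752 = 1.0976
Step 4: Primal residual = |1.0221 + 0.0752| = 1.0973


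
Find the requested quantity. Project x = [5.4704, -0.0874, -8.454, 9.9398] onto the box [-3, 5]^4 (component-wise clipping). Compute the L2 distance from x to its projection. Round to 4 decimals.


Project each component onto [-3, 5].
clip(5.4704) = 5.0, clip(-0.0874) = -0.0874, clip(-8.454) = -3.0, clip(9.9398) = 5.0
Projection = [5.0, -0.0874, -3.0, 5.0]
Squared diffs: [0.2213, 0.0, 29.7461, 24.4016]
Distance = sqrt(54.369) = 7.3735


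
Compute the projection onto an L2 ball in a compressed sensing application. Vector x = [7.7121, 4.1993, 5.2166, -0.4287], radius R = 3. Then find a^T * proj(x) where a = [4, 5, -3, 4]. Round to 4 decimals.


Step 1: Compute ||x|| (intermediates to 6 decimals).
||x|| = sqrt(7.7121^2 + 4.1993^2 + 5.2166^2 + (-0.4287)^2) = 10.222881
Step 2: Project.
Since ||x|| > R, scale = R/||x|| = 3/10.222881 = 0.293459, proj(x) = scale * x
proj(x) = [2.263185, 1.232322, 1.530858, -0.125806]
Step 3: Dot product.
a^T * proj(x) = 4*2.263185 + 5*1.232322 - 3*1.530858 + 4*(-0.125806) = 10.1186


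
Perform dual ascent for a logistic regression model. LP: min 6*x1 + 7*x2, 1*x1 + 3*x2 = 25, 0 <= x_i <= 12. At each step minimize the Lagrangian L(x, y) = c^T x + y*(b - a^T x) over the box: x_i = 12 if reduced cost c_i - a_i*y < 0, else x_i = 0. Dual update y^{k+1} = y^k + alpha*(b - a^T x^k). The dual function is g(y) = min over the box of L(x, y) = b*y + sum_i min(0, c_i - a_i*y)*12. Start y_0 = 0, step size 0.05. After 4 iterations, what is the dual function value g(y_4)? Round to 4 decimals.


Dual ascent for LP: min 6*x1 + 7*x2, 1*x1 + 3*x2 = 25, 0 <= x_i <= 12
Step 1: y^k = 0.0, reduced costs: (6.0, 7.0)
  x^k = (0.0, 0.0), subgradient = b - a^T x = 25.0
  y^{k+1} = 0.0 + 0.05*25.0 = 1.25
Step 2: y^k = 1.25, reduced costs: (4.75, 3.25)
  x^k = (0.0, 0.0), subgradient = b - a^T x = 25.0
  y^{k+1} = 1.25 + 0.05*25.0 = 2.5
Step 3: y^k = 2.5, reduced costs: (3.5, -0.5)
  x^k = (0.0, 12.0), subgradient = b - a^T x = -11.0
  y^{k+1} = 2.5 + 0.05*-11.0 = 1.95
Step 4: y^k = 1.95, reduced costs: (4.05, 1.15)
  x^k = (0.0, 0.0), subgradient = b - a^T x = 25.0
  y^{k+1} = 1.95 + 0.05*25.0 = 3.2
Dual objective at y_4 = 3.2: reduced costs (2.8, -2.6), box minimizer x = (0.0, 12.0)
g(y_4) = b*y + (c1 - a1*y)*x1 + (c2 - a2*y)*x2 = 25*3.2 + 2.8*0.0 + (-2.6)*12.0 = 80.0 + 0.0 - 31.2 = 48.8


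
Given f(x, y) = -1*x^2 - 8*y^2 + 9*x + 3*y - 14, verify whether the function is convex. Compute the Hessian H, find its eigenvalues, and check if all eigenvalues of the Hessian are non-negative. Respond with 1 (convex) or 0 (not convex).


The Hessian of f(x,y) = -1*x^2 - 8*y^2 + 9*x + 3*y - 14 is:
H = [[-2, 0], [0, -16]]
Trace = -2 - 16 = -18
Determinant = -2*-16 - (0)^2 = 32
Discriminant = (-18)^2 - 4*32 = 196.0
Eigenvalues: lambda_1 = -16.0, lambda_2 = -2.0
The function is not convex.

0


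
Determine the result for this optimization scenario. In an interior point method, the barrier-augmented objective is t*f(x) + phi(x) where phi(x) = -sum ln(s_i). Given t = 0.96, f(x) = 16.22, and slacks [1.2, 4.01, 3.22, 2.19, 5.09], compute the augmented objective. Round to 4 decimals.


Step 1: Compute log-barrier.
ln values: [0.1823, 1.3888, 1.1694, 0.7839, 1.6273]
phi = -(0.1823 + 1.3888 + 1.1694 + 0.7839 + 1.6273) = -5.1517
Step 2: Compute augmented objective.
t*f(x) = 0.96*16.22 = 15.5712
Total = 15.5712 - 5.1517 = 10.4195


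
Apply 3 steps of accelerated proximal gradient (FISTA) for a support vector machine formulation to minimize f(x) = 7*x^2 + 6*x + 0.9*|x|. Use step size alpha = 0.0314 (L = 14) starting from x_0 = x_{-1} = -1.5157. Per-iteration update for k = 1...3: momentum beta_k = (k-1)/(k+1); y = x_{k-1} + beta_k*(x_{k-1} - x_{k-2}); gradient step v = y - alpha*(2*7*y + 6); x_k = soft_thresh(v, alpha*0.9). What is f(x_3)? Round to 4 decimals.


FISTA on f(x) = 7*x^2 + 6*x + 0.9*|x|
L = 14, alpha = 0.0314
Iteration 1: beta = 0.0, y = -1.5157 + 0.0*(-1.5157 + 1.5157) = -1.5157
  grad(y) = -15.2198, v = y - alpha*grad = -1.0378
  prox(v) = soft_thresh(-1.0378, 0.0283) = -1.0095
Iteration 2: beta = 0.3333, y = -1.0095 + 0.3333*(-1.0095 + 1.5157) = -0.8408
  grad(y) = -5.7714, v = y - alpha*grad = -0.6596
  prox(v) = soft_thresh(-0.6596, 0.0283) = -0.6313
Iteration 3: beta = 0.5, y = -0.6313 + 0.5*(-0.6313 + 1.0095) = -0.4422
  grad(y) = -0.1913, v = y - alpha*grad = -0.4362
  prox(v) = soft_thresh(-0.4362, 0.0283) = -0.408
f(x_3) = 7*(-0.408)^2 + 6*(-0.408) + 0.9*|-0.408| = -0.9156


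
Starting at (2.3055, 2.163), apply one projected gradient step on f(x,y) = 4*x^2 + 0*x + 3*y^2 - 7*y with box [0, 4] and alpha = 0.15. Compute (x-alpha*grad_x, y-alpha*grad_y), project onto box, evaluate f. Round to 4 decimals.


Step 1: Compute gradient at (2.3055, 2.163).
grad_x = 2*4*2.3055 + 0 = 18.444
grad_y = 2*3*2.163 - 7 = 5.978
Step 2: Gradient step.
x_raw = 2.3055 - 0.15*18.444 = -0.4611
y_raw = 2.163 - 0.15*5.978 = 1.2663
Step 3: Project onto [0, 4].
x_proj = clip(-0.4611) = 0.0
y_proj = clip(1.2663) = 1.2663
Step 4: Evaluate f.
f(0.0, 1.2663) = -4.0536


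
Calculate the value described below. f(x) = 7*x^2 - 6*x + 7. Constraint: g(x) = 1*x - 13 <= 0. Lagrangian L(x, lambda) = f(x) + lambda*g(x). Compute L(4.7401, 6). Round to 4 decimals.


Step 1: Evaluate f(x).
f(4.7401) = 7*4.7401^2 - 6*4.7401 + 7 = 135.8392
Step 2: Evaluate g(x).
g(4.7401) = 1*4.7401 - 13 = -8.2599
Step 3: Compute Lagrangian.
L = 135.8392 + 6*-8.2599 = 86.2798


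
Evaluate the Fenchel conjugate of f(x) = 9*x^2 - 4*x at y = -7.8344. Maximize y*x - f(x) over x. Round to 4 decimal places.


f*(y) = sup_x {y*x - a*x^2 - b*x} = sup_x {(y-b)*x - a*x^2}
FOC: (y - b) - 2a*x = 0 => x* = (y - b)/(2a)
x* = (-7.8344 + 4)/(2*9) = -0.213
f*(-7.8344) = (y-b)^2/(4a) = (-7.8344 + 4)^2/(4*9)
= 14.7026/36 = 0.4084


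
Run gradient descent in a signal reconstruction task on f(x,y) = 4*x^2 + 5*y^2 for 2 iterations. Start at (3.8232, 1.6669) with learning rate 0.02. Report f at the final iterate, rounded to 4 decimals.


Gradient descent on f(x,y) = 4*x^2 + 5*y^2.
Starting point: (3.8232, 1.6669), alpha = 0.02
Step 1: grad_x = 2*4*3.8232 = 30.5856, grad_y = 2*5*1.6669 = 16.669
  x_1 = 3.8232 - 0.02*30.5856 = 3.2115
  y_1 = 1.6669 - 0.02*16.669 = 1.3335
Step 2: grad_x = 2*4*3.2115 = 25.6919, grad_y = 2*5*1.3335 = 13.3352
  x_2 = 3.2115 - 0.02*25.6919 = 2.6976
  y_2 = 1.3335 - 0.02*13.3352 = 1.0668
f(2.6976, 1.0668) = 4*2.6976^2 + 5*1.0668^2 = 34.7997


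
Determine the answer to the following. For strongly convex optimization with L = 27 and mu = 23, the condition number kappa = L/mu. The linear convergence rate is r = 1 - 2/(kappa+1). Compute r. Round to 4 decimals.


Step 1: Compute the condition number.
kappa = L/mu = 27/23 = 1.1739
Step 2: Compute the convergence rate.
r = 1 - 2/(kappa + 1) = 1 - 2*mu/(L + mu) = (L - mu)/(L + mu) = 4/50 = 0.08


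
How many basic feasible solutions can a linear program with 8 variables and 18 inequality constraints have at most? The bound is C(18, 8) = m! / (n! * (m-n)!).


Each vertex corresponds to some choice of n active constraints out of m, so the number of vertices is at most C(m, n) = m! / (n!(m-n)!).
m = 18, n = 8
Numerator: 18 * 17 * 16 * 15 * 14 * 13 * 12 * 11
Denominator: 8! = 40320
C(18, 8) = 43758


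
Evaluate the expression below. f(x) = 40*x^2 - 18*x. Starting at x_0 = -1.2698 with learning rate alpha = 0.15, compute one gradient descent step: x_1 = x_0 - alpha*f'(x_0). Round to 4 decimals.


We compute the gradient at x_0 and apply the update.
f'(x) = 80*x - 18
f'(-1.2698) = 80*-1.2698 - 18 = -119.584
x_1 = -1.2698 - 0.15*-119.584 = 16.6678


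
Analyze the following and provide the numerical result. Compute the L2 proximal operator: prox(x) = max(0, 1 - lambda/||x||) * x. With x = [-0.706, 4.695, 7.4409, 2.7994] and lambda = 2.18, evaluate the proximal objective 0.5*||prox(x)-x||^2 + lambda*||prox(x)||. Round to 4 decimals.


Step 1: Compute ||x||.
||x|| = 9.2599
Step 2: Compute scaling factor.
scale = max(0, 1 - 2.18/9.2599) = 0.7646
Step 3: prox(x) = [-0.5398, 3.5897, 5.6891, 2.1404]
||prox(x)|| = 7.0799
Step 4: Proximal objective.
0.5*||prox-x||^2 = 2.3762
lambda*||prox|| = 15.4342
Total = 17.8103


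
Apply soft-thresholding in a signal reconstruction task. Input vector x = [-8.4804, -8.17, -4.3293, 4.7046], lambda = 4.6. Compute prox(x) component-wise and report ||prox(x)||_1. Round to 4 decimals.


Soft-thresholding with lambda = 4.6:
prox(-8.4804) = sign(-8.4804)*max(|-8.4804| - 4.6, 0) = -3.8804
prox(-8.17) = sign(-8.17)*max(|-8.17| - 4.6, 0) = -3.57
prox(-4.3293) = sign(-4.3293)*max(|-4.3293| - 4.6, 0) = 0.0
prox(4.7046) = sign(4.7046)*max(|4.7046| - 4.6, 0) = 0.1046
prox(x) = [-3.8804, -3.57, 0.0, 0.1046]
||prox(x)||_1 = 3.8804 + 3.57 + 0.0 + 0.1046 = 7.555


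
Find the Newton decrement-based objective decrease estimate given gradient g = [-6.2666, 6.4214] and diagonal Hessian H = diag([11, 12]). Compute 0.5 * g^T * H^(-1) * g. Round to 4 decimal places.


Step 1: H is diagonal, so H^(-1) * g = [-0.5697, 0.5351].
Step 2: g^T H^(-1) g = sum_i g_i^2 / H_ii
  = (-6.2666)^2/11 + (6.4214)^2/12
  = 3.57 + 3.4362 = 7.0062
Step 3: Objective decrease = 0.5 * g^T H^(-1) g = 3.5031


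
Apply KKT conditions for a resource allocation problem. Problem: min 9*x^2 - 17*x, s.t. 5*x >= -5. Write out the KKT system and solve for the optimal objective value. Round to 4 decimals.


Step 1: Try lambda = 0 (constraint inactive).
Stationarity: 2*9*x - 17 = 0
x* = 17/(2*9) = 17/18 = 0.9444 (rounded; the exact value 17/18 is used below)
Check constraint: 5*0.9444 = 4.722 >= -5 -- satisfied.
Step 2: Compute optimal value.
f(x*) = 9*(17/18)^2 - 17*(17/18) = -8.0278


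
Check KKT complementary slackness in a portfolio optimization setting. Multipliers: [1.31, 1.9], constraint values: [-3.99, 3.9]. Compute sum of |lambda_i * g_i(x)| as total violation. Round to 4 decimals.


KKT complementary slackness check:
lambda_1 * g_1 = 1.31 * -3.99 = -5.2269
lambda_2 * g_2 = 1.9 * 3.9 = 7.41
Total violation = 5.2269 + 7.41 = 12.6369


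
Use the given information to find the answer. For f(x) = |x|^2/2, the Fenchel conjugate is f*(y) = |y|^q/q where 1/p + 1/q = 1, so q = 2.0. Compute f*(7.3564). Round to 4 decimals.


The conjugate exponent q satisfies 1/p + 1/q = 1.
p = 2, so q = 2/(2 - 1) = 2.0
|y|^q = 7.3564^2.0 = 54.1166
f*(7.3564) = 54.1166 / 2.0 = 27.0583


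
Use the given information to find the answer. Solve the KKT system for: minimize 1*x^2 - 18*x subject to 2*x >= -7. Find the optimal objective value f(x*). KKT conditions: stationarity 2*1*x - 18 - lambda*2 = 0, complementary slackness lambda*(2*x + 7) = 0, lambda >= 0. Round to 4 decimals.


Step 1: Try lambda = 0 (constraint inactive).
Stationarity: 2*1*x - 18 = 0
x* = 18/(2*1) = 9.0
Check constraint: 2*9.0 = 18.0 >= -7 -- satisfied.
Step 2: Compute optimal value.
f(x*) = 1*9.0^2 - 18*9.0 = -81.0


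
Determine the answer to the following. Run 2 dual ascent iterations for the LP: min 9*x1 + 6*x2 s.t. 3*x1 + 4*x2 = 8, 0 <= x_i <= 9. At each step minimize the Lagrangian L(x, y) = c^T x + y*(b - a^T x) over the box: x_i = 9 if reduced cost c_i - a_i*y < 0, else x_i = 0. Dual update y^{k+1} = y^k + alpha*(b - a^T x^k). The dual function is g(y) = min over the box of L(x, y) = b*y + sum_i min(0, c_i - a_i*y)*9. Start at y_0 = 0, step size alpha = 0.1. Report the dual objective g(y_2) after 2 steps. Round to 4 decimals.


Dual ascent for LP: min 9*x1 + 6*x2, 3*x1 + 4*x2 = 8, 0 <= x_i <= 9
Step 1: y^k = 0.0, reduced costs: (9.0, 6.0)
  x^k = (0.0, 0.0), subgradient = b - a^T x = 8.0
  y^{k+1} = 0.0 + 0.1*8.0 = 0.8
Step 2: y^k = 0.8, reduced costs: (6.6, 2.8)
  x^k = (0.0, 0.0), subgradient = b - a^T x = 8.0
  y^{k+1} = 0.8 + 0.1*8.0 = 1.6
Dual objective at y_2 = 1.6: reduced costs (4.2, -0.4), box minimizer x = (0.0, 9.0)
g(y_2) = b*y + (c1 - a1*y)*x1 + (c2 - a2*y)*x2 = 8*1.6 + 4.2*0.0 + (-0.4)*9.0 = 12.8 + 0.0 - 3.6 = 9.2


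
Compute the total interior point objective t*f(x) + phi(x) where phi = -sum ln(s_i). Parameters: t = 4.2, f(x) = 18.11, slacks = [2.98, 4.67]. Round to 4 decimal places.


Step 1: Compute log-barrier.
ln values: [1.0919, 1.5412]
phi = -(1.0919 + 1.5412) = -2.6331
Step 2: Compute augmented objective.
t*f(x) = 4.2*18.11 = 76.062
Total = 76.062 - 2.6331 = 73.4289


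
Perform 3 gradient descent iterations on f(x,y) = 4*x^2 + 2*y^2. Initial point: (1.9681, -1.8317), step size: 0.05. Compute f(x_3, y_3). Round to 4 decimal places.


Gradient descent on f(x,y) = 4*x^2 + 2*y^2.
Starting point: (1.9681, -1.8317), alpha = 0.05
Step 1: grad_x = 2*4*1.9681 = 15.7448, grad_y = 2*2*-1.8317 = -7.3268
  x_1 = 1.9681 - 0.05*15.7448 = 1.1809
  y_1 = -1.8317 - 0.05*-7.3268 = -1.4654
Step 2: grad_x = 2*4*1.1809 = 9.4469, grad_y = 2*2*-1.4654 = -5.8614
  x_2 = 1.1809 - 0.05*9.4469 = 0.7085
  y_2 = -1.4654 - 0.05*-5.8614 = -1.1723
Step 3: grad_x = 2*4*0.7085 = 5.6681, grad_y = 2*2*-1.1723 = -4.6892
  x_3 = 0.7085 - 0.05*5.6681 = 0.4251
  y_3 = -1.1723 - 0.05*-4.6892 = -0.9378
f(0.4251, -0.9378) = 4*0.4251^2 + 2*(-0.9378)^2 = 2.4819
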